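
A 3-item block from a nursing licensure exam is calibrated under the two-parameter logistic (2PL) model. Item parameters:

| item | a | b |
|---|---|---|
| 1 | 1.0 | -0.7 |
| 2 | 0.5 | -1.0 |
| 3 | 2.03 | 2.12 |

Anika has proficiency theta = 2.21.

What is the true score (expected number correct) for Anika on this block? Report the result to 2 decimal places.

2.33

P(theta) = 1 / (1 + exp(−a(theta − b)))
P_1 = 1/(1+e^{-2.9100}) = 0.9483
P_2 = 1/(1+e^{-1.6050}) = 0.8327
P_3 = 1/(1+e^{-0.1827}) = 0.5455
E[score] = 0.9483 + 0.8327 + 0.5455 = 2.3266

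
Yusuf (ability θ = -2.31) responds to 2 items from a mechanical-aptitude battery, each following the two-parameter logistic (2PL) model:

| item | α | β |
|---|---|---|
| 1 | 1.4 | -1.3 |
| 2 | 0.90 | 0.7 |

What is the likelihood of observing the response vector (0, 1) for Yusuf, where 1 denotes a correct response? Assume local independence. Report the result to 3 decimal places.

0.050

P(θ) = 1 / (1 + exp(−α(θ − β)))
P_1 = 1/(1+e^{1.4140}) = 0.1956
P_2 = 1/(1+e^{2.7090}) = 0.0624
L = (1−P_1) × P_2 = 0.8044 × 0.0624 = 0.05023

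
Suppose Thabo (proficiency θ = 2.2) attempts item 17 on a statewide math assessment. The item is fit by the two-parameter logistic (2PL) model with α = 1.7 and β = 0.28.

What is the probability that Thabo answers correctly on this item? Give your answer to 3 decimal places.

0.963

P(θ) = 1 / (1 + exp(−α(θ − β)))
Exponent: 1.7 × (2.2 − 0.28) = 3.2640
1/(1 + e^{-3.2640}) = 0.9632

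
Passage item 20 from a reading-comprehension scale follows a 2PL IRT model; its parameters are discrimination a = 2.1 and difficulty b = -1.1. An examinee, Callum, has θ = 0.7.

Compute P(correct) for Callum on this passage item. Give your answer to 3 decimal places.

P(θ) = 1 / (1 + exp(−a(θ − b)))
Exponent: 2.1 × (0.7 − (-1.1)) = 3.7800
1/(1 + e^{-3.7800}) = 0.9777

0.978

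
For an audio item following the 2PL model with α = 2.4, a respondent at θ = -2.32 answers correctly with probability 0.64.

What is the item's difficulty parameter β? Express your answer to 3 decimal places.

-2.560

P(θ) = 1 / (1 + exp(−α(θ − β)))
logit(0.64) = ln(0.64/0.36) = 0.5754
β = θ − logit/(α) = -2.32 − 0.5754/2.4000 = -2.5597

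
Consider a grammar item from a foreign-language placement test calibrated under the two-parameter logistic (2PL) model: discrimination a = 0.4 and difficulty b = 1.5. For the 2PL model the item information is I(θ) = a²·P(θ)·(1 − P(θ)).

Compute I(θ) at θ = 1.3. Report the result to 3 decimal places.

P = 1/(1+e^{0.0800}) = 0.4800
P(1−P) = 0.4800 × 0.5200 = 0.2496
I = a² × P(1−P) = 0.4² × 0.2496 = 0.03994

0.040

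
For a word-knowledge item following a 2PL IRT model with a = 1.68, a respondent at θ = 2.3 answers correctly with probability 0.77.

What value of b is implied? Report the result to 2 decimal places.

P(θ) = 1 / (1 + exp(−a(θ − b)))
logit(0.77) = ln(0.77/0.23) = 1.2083
b = θ − logit/(a) = 2.3 − 1.2083/1.6800 = 1.5808

1.58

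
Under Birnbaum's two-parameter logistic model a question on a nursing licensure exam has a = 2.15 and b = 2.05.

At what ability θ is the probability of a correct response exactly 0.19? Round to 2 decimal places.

P(θ) = 1 / (1 + exp(−a(θ − b)))
logit = ln(0.1900/0.8100) = -1.4500
θ = b + logit/(a) = 2.05 + (-1.4500)/2.1500 = 1.3756

1.38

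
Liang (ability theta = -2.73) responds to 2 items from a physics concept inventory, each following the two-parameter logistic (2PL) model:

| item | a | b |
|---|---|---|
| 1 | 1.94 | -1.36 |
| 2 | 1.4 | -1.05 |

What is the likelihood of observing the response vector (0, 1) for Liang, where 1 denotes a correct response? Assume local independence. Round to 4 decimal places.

P(theta) = 1 / (1 + exp(−a(theta − b)))
P_1 = 1/(1+e^{2.6578}) = 0.0655
P_2 = 1/(1+e^{2.3520}) = 0.0869
L = (1−P_1) × P_2 = 0.9345 × 0.0869 = 0.08121

0.0812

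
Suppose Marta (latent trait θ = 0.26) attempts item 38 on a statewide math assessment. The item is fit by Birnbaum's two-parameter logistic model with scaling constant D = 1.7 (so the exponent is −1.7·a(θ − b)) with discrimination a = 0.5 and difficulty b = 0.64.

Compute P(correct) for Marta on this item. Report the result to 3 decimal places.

P(θ) = 1 / (1 + exp(−D·a(θ − b)))
Exponent: 1.7 × 0.5 × (0.26 − 0.64) = -0.3230
1/(1 + e^{0.3230}) = 0.4199
P = 0.4199

0.420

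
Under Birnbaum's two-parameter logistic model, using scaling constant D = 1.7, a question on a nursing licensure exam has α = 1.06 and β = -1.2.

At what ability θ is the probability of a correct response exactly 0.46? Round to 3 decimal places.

P(θ) = 1 / (1 + exp(−D·α(θ − β)))
logit = ln(0.4600/0.5400) = -0.1603
θ = β + logit/(1.7·α) = -1.2 + (-0.1603)/1.8020 = -1.2890

-1.289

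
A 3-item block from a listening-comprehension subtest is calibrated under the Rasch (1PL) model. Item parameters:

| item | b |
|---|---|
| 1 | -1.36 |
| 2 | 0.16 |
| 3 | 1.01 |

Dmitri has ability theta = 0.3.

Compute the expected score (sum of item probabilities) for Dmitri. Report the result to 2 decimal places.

P(theta) = 1 / (1 + exp(−(theta − b)))
P_1 = 1/(1+e^{-1.6600}) = 0.8402
P_2 = 1/(1+e^{-0.1400}) = 0.5349
P_3 = 1/(1+e^{0.7100}) = 0.3296
E[score] = 0.8402 + 0.5349 + 0.3296 = 1.7048

1.70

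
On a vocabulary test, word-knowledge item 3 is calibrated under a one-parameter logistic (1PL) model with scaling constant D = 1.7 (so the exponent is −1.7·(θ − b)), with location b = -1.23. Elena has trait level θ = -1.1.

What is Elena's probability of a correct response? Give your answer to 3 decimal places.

0.555

P(θ) = 1 / (1 + exp(−D·(θ − b)))
Exponent: 1.7 × (-1.1 − (-1.23)) = 0.2210
1/(1 + e^{-0.2210}) = 0.5550
P = 0.5550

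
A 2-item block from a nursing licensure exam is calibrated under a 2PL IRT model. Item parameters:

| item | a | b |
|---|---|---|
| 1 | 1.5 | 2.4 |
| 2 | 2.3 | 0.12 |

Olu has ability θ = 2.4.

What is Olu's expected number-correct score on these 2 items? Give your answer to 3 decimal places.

P(θ) = 1 / (1 + exp(−a(θ − b)))
P_1 = 1/(1+e^{0.0000}) = 0.5000
P_2 = 1/(1+e^{-5.2440}) = 0.9947
E[score] = 0.5000 + 0.9947 = 1.4947

1.495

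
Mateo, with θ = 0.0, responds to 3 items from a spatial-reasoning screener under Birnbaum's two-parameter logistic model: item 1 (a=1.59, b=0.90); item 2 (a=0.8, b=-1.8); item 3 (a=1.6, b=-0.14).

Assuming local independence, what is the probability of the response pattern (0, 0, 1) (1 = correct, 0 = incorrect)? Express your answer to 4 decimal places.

P(θ) = 1 / (1 + exp(−a(θ − b)))
P_1 = 1/(1+e^{1.4310}) = 0.1929
P_2 = 1/(1+e^{-1.4400}) = 0.8085
P_3 = 1/(1+e^{-0.2240}) = 0.5558
L = (1−P_1) × (1−P_2) × P_3 = 0.8071 × 0.1915 × 0.5558 = 0.08591

0.0859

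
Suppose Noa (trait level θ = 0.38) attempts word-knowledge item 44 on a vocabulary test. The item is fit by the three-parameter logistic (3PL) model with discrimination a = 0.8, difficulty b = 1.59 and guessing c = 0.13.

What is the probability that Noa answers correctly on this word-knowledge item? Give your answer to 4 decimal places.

0.3695

P(θ) = c + (1 − c) · 1 / (1 + exp(−a(θ − b)))
Exponent: 0.8 × (0.38 − 1.59) = -0.9680
1/(1 + e^{0.9680}) = 0.2753
P = 0.13 + 0.87 × 0.2753 = 0.3695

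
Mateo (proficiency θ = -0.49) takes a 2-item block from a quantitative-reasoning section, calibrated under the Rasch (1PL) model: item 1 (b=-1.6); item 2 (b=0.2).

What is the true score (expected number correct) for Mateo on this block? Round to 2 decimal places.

1.09

P(θ) = 1 / (1 + exp(−(θ − b)))
P_1 = 1/(1+e^{-1.1100}) = 0.7521
P_2 = 1/(1+e^{0.6900}) = 0.3340
E[score] = 0.7521 + 0.3340 = 1.0862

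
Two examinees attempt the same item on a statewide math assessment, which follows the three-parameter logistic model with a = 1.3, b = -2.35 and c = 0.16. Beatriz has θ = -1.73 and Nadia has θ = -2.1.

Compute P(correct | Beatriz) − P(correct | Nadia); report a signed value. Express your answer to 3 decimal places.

0.093

P(θ) = c + (1 − c) · 1 / (1 + exp(−a(θ − b)))
P(Beatriz) = 0.7407  [exponent 0.8060]
P(Nadia) = 0.6477  [exponent 0.3250]
Difference = 0.7407 − 0.6477 = 0.0930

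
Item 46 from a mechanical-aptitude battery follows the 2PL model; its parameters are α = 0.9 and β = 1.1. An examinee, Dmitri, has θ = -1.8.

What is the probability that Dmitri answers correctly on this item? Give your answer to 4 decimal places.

0.0685

P(θ) = 1 / (1 + exp(−α(θ − β)))
Exponent: 0.9 × (-1.8 − 1.1) = -2.6100
1/(1 + e^{2.6100}) = 0.0685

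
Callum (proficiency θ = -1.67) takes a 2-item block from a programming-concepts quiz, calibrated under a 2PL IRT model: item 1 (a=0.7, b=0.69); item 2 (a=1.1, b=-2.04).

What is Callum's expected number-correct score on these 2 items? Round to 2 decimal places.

P(θ) = 1 / (1 + exp(−a(θ − b)))
P_1 = 1/(1+e^{1.6520}) = 0.1608
P_2 = 1/(1+e^{-0.4070}) = 0.6004
E[score] = 0.1608 + 0.6004 = 0.7612

0.76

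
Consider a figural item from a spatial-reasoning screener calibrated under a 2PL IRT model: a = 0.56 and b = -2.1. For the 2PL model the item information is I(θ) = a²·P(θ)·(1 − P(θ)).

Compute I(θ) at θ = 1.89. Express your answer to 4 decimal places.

P = 1/(1+e^{-2.2344}) = 0.9033
P(1−P) = 0.9033 × 0.0967 = 0.0874
I = a² × P(1−P) = 0.56² × 0.0874 = 0.02739

0.0274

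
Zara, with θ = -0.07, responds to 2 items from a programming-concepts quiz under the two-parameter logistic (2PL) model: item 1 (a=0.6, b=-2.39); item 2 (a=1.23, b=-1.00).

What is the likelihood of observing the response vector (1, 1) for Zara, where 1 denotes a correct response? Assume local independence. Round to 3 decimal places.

0.607

P(θ) = 1 / (1 + exp(−a(θ − b)))
P_1 = 1/(1+e^{-1.3920}) = 0.8009
P_2 = 1/(1+e^{-1.1439}) = 0.7584
L = P_1 × P_2 = 0.8009 × 0.7584 = 0.60741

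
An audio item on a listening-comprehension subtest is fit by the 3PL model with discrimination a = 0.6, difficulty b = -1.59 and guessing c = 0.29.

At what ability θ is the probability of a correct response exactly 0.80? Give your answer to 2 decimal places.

-0.03

P(θ) = c + (1 − c) · 1 / (1 + exp(−a(θ − b)))
Remove guessing floor: (0.80 − 0.29)/(1 − 0.29) = 0.7183
logit = ln(0.7183/0.2817) = 0.9361
θ = b + logit/(a) = -1.59 + 0.9361/0.6000 = -0.0298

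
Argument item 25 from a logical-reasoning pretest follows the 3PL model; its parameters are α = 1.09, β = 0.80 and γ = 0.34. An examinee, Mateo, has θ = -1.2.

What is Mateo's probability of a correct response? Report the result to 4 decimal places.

0.4070

P(θ) = γ + (1 − γ) · 1 / (1 + exp(−α(θ − β)))
Exponent: 1.09 × (-1.2 − 0.80) = -2.1800
1/(1 + e^{2.1800}) = 0.1016
P = 0.34 + 0.66 × 0.1016 = 0.4070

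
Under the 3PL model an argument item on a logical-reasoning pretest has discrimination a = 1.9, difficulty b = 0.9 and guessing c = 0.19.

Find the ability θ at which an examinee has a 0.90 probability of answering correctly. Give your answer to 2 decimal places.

1.93

P(θ) = c + (1 − c) · 1 / (1 + exp(−a(θ − b)))
Remove guessing floor: (0.90 − 0.19)/(1 − 0.19) = 0.8765
logit = ln(0.8765/0.1235) = 1.9601
θ = b + logit/(a) = 0.9 + 1.9601/1.9000 = 1.9316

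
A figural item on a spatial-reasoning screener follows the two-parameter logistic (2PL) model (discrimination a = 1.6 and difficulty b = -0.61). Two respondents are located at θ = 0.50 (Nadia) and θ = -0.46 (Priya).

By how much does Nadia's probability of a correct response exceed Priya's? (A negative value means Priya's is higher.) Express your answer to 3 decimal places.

0.295

P(θ) = 1 / (1 + exp(−a(θ − b)))
P(Nadia) = 0.8552  [exponent 1.7760]
P(Priya) = 0.5597  [exponent 0.2400]
Difference = 0.8552 − 0.5597 = 0.2955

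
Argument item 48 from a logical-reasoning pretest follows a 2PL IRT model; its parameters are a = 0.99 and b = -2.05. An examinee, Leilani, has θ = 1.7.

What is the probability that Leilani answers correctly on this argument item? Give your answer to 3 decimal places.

P(θ) = 1 / (1 + exp(−a(θ − b)))
Exponent: 0.99 × (1.7 − (-2.05)) = 3.7125
1/(1 + e^{-3.7125}) = 0.9762

0.976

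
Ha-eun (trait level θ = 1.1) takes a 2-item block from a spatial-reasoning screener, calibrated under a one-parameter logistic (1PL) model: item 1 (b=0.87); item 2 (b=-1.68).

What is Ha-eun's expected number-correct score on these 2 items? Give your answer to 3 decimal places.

P(θ) = 1 / (1 + exp(−(θ − b)))
P_1 = 1/(1+e^{-0.2300}) = 0.5572
P_2 = 1/(1+e^{-2.7800}) = 0.9416
E[score] = 0.5572 + 0.9416 = 1.4988

1.499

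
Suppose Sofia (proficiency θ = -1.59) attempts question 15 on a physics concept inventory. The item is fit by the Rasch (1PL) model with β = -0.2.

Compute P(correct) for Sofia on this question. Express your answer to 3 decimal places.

P(θ) = 1 / (1 + exp(−(θ − β)))
Exponent: (-1.59 − (-0.2)) = -1.3900
1/(1 + e^{1.3900}) = 0.1994
P = 0.1994

0.199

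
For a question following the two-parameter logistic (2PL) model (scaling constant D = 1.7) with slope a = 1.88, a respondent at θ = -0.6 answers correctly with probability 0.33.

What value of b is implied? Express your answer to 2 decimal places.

P(θ) = 1 / (1 + exp(−D·a(θ − b)))
logit(0.33) = ln(0.33/0.67) = -0.7082
b = θ − logit/(1.7·a) = -0.6 − (-0.7082)/3.1960 = -0.3784

-0.38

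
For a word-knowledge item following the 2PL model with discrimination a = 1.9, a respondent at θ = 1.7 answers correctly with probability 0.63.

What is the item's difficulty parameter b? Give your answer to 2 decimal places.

P(θ) = 1 / (1 + exp(−a(θ − b)))
logit(0.63) = ln(0.63/0.37) = 0.5322
b = θ − logit/(a) = 1.7 − 0.5322/1.9000 = 1.4199

1.42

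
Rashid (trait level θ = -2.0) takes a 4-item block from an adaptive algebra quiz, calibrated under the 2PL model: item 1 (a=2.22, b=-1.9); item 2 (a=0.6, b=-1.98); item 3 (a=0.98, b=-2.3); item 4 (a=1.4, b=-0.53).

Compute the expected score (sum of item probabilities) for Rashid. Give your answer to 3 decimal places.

1.628

P(θ) = 1 / (1 + exp(−a(θ − b)))
P_1 = 1/(1+e^{0.2220}) = 0.4447
P_2 = 1/(1+e^{0.0120}) = 0.4970
P_3 = 1/(1+e^{-0.2940}) = 0.5730
P_4 = 1/(1+e^{2.0580}) = 0.1132
E[score] = 0.4447 + 0.4970 + 0.5730 + 0.1132 = 1.6279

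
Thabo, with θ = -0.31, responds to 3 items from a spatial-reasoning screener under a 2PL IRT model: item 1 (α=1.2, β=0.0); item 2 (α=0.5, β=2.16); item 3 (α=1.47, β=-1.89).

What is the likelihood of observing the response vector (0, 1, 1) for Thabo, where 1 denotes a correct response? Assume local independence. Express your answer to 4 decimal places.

0.1215

P(θ) = 1 / (1 + exp(−α(θ − β)))
P_1 = 1/(1+e^{0.3720}) = 0.4081
P_2 = 1/(1+e^{1.2350}) = 0.2253
P_3 = 1/(1+e^{-2.3226}) = 0.9107
L = (1−P_1) × P_2 × P_3 = 0.5919 × 0.2253 × 0.9107 = 0.12146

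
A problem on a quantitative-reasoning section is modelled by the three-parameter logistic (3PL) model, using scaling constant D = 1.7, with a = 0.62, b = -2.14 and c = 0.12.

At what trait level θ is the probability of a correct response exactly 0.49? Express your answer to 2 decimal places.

P(θ) = c + (1 − c) · 1 / (1 + exp(−D·a(θ − b)))
Remove guessing floor: (0.49 − 0.12)/(1 − 0.12) = 0.4205
logit = ln(0.4205/0.5795) = -0.3209
θ = b + logit/(1.7·a) = -2.14 + (-0.3209)/1.0540 = -2.4445

-2.44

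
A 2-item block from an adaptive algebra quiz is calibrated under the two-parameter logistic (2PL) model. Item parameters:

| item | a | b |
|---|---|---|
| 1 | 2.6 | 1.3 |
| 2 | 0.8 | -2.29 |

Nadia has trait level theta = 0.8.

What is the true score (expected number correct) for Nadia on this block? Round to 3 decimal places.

P(theta) = 1 / (1 + exp(−a(theta − b)))
P_1 = 1/(1+e^{1.3000}) = 0.2142
P_2 = 1/(1+e^{-2.4720}) = 0.9222
E[score] = 0.2142 + 0.9222 = 1.1363

1.136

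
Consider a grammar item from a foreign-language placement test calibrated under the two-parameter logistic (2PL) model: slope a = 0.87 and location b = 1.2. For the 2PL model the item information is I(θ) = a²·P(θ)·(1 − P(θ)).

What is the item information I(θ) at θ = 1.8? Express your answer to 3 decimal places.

0.177

P = 1/(1+e^{-0.5220}) = 0.6276
P(1−P) = 0.6276 × 0.3724 = 0.2337
I = a² × P(1−P) = 0.87² × 0.2337 = 0.17690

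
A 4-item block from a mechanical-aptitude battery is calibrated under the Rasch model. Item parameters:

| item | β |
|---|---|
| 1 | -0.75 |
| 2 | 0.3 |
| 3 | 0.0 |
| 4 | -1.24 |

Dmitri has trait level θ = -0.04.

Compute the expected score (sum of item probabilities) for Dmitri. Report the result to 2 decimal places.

P(θ) = 1 / (1 + exp(−(θ − β)))
P_1 = 1/(1+e^{-0.7100}) = 0.6704
P_2 = 1/(1+e^{0.3400}) = 0.4158
P_3 = 1/(1+e^{0.0400}) = 0.4900
P_4 = 1/(1+e^{-1.2000}) = 0.7685
E[score] = 0.6704 + 0.4158 + 0.4900 + 0.7685 = 2.3447

2.34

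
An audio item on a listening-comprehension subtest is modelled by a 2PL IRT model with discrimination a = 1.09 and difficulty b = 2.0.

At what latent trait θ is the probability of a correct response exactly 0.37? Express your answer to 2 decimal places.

1.51

P(θ) = 1 / (1 + exp(−a(θ − b)))
logit = ln(0.3700/0.6300) = -0.5322
θ = b + logit/(a) = 2.0 + (-0.5322)/1.0900 = 1.5117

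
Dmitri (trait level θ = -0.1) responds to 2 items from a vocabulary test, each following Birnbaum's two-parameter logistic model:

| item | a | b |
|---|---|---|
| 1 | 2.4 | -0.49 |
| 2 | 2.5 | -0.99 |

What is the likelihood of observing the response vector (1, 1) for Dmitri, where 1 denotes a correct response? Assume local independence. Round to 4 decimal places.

0.6482

P(θ) = 1 / (1 + exp(−a(θ − b)))
P_1 = 1/(1+e^{-0.9360}) = 0.7183
P_2 = 1/(1+e^{-2.2250}) = 0.9025
L = P_1 × P_2 = 0.7183 × 0.9025 = 0.64824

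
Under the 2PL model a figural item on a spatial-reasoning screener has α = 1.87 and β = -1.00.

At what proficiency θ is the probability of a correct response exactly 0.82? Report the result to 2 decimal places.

P(θ) = 1 / (1 + exp(−α(θ − β)))
logit = ln(0.8200/0.1800) = 1.5163
θ = β + logit/(α) = -1.00 + 1.5163/1.8700 = -0.1891

-0.19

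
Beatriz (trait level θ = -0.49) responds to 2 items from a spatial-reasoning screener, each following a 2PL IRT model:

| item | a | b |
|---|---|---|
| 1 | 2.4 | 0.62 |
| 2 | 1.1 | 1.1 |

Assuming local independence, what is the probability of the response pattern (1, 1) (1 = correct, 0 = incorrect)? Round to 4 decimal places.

P(θ) = 1 / (1 + exp(−a(θ − b)))
P_1 = 1/(1+e^{2.6640}) = 0.0651
P_2 = 1/(1+e^{1.7490}) = 0.1482
L = P_1 × P_2 = 0.0651 × 0.1482 = 0.00965

0.0097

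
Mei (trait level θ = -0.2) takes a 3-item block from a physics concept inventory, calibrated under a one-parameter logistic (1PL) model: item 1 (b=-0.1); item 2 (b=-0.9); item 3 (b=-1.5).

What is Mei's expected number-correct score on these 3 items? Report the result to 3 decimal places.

P(θ) = 1 / (1 + exp(−(θ − b)))
P_1 = 1/(1+e^{0.1000}) = 0.4750
P_2 = 1/(1+e^{-0.7000}) = 0.6682
P_3 = 1/(1+e^{-1.3000}) = 0.7858
E[score] = 0.4750 + 0.6682 + 0.7858 = 1.9290

1.929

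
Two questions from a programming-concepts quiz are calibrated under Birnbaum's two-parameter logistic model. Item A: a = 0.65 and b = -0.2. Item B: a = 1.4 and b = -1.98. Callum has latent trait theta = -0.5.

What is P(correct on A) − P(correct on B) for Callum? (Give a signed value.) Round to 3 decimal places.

-0.437

P(theta) = 1 / (1 + exp(−a(theta − b)))
P_A = 0.4514
P_B = 0.8882
P_A − P_B = -0.4367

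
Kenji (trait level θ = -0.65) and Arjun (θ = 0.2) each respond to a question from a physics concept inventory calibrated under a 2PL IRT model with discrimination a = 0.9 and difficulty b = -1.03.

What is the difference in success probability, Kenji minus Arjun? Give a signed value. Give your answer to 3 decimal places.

-0.167

P(θ) = 1 / (1 + exp(−a(θ − b)))
P(Kenji) = 0.5847  [exponent 0.3420]
P(Arjun) = 0.7516  [exponent 1.1070]
Difference = 0.5847 − 0.7516 = -0.1669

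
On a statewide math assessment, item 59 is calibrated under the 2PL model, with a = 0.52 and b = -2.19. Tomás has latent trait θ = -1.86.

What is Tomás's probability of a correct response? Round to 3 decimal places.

0.543

P(θ) = 1 / (1 + exp(−a(θ − b)))
Exponent: 0.52 × (-1.86 − (-2.19)) = 0.1716
1/(1 + e^{-0.1716}) = 0.5428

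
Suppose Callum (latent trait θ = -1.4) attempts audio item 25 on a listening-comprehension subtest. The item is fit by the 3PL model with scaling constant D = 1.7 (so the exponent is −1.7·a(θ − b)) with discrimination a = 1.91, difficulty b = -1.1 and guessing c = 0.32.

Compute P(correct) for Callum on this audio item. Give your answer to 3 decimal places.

P(θ) = c + (1 − c) · 1 / (1 + exp(−D·a(θ − b)))
Exponent: 1.7 × 1.91 × (-1.4 − (-1.1)) = -0.9741
1/(1 + e^{0.9741}) = 0.2741
P = 0.32 + 0.68 × 0.2741 = 0.5064

0.506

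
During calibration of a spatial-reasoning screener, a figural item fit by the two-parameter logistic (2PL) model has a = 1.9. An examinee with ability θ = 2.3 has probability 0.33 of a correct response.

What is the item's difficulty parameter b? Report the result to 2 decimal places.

P(θ) = 1 / (1 + exp(−a(θ − b)))
logit(0.33) = ln(0.33/0.67) = -0.7082
b = θ − logit/(a) = 2.3 − (-0.7082)/1.9000 = 2.6727

2.67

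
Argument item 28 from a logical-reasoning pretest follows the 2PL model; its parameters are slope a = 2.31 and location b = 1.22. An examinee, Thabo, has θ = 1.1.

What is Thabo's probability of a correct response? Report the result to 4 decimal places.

0.4311

P(θ) = 1 / (1 + exp(−a(θ − b)))
Exponent: 2.31 × (1.1 − 1.22) = -0.2772
1/(1 + e^{0.2772}) = 0.4311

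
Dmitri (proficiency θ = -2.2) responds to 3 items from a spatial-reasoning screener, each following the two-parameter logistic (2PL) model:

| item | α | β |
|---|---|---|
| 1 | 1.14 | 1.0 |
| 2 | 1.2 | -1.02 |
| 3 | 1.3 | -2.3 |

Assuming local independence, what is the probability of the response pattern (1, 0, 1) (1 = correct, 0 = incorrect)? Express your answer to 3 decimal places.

0.011

P(θ) = 1 / (1 + exp(−α(θ − β)))
P_1 = 1/(1+e^{3.6480}) = 0.0254
P_2 = 1/(1+e^{1.4160}) = 0.1953
P_3 = 1/(1+e^{-0.1300}) = 0.5325
L = P_1 × (1−P_2) × P_3 = 0.0254 × 0.8047 × 0.5325 = 0.01088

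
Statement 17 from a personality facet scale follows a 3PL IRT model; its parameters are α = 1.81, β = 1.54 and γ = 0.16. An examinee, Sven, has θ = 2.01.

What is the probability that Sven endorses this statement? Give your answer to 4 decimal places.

P(θ) = γ + (1 − γ) · 1 / (1 + exp(−α(θ − β)))
Exponent: 1.81 × (2.01 − 1.54) = 0.8507
1/(1 + e^{-0.8507}) = 0.7007
P = 0.16 + 0.84 × 0.7007 = 0.7486

0.7486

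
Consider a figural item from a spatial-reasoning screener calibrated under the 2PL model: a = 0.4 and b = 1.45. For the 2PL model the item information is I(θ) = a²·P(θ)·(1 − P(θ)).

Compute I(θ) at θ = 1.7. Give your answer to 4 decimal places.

0.0399

P = 1/(1+e^{-0.1000}) = 0.5250
P(1−P) = 0.5250 × 0.4750 = 0.2494
I = a² × P(1−P) = 0.4² × 0.2494 = 0.03990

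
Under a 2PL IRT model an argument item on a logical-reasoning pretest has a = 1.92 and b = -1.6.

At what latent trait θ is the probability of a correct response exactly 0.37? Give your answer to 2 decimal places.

-1.88

P(θ) = 1 / (1 + exp(−a(θ − b)))
logit = ln(0.3700/0.6300) = -0.5322
θ = b + logit/(a) = -1.6 + (-0.5322)/1.9200 = -1.8772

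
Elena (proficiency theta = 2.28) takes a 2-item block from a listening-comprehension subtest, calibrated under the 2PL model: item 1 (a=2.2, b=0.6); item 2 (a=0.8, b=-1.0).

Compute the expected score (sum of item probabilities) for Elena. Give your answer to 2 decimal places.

P(theta) = 1 / (1 + exp(−a(theta − b)))
P_1 = 1/(1+e^{-3.6960}) = 0.9758
P_2 = 1/(1+e^{-2.6240}) = 0.9324
E[score] = 0.9758 + 0.9324 = 1.9082

1.91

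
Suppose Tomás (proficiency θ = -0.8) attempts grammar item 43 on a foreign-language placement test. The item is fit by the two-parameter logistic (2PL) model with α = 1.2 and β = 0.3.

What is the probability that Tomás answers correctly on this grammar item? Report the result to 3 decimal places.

0.211

P(θ) = 1 / (1 + exp(−α(θ − β)))
Exponent: 1.2 × (-0.8 − 0.3) = -1.3200
1/(1 + e^{1.3200}) = 0.2108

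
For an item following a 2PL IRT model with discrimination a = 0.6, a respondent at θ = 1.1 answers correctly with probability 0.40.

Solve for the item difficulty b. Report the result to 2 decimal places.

P(θ) = 1 / (1 + exp(−a(θ − b)))
logit(0.40) = ln(0.40/0.60) = -0.4055
b = θ − logit/(a) = 1.1 − (-0.4055)/0.6000 = 1.7758

1.78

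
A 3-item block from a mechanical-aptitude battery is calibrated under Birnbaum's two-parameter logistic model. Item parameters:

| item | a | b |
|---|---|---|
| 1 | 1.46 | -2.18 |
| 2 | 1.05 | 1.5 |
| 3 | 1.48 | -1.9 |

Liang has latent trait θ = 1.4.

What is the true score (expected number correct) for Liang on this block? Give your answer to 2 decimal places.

2.46

P(θ) = 1 / (1 + exp(−a(θ − b)))
P_1 = 1/(1+e^{-5.2268}) = 0.9947
P_2 = 1/(1+e^{0.1050}) = 0.4738
P_3 = 1/(1+e^{-4.8840}) = 0.9925
E[score] = 0.9947 + 0.4738 + 0.9925 = 2.4609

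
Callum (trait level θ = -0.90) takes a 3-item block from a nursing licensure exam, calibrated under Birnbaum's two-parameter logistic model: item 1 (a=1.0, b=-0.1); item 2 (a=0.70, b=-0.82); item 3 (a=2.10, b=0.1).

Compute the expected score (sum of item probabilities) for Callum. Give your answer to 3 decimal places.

0.905

P(θ) = 1 / (1 + exp(−a(θ − b)))
P_1 = 1/(1+e^{0.8000}) = 0.3100
P_2 = 1/(1+e^{0.0560}) = 0.4860
P_3 = 1/(1+e^{2.1000}) = 0.1091
E[score] = 0.3100 + 0.4860 + 0.1091 = 0.9051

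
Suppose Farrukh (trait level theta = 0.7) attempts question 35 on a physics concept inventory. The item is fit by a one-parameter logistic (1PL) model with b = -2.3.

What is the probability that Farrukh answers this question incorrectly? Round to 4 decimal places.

0.0474

P(theta) = 1 / (1 + exp(−(theta − b)))
Exponent: (0.7 − (-2.3)) = 3.0000
1/(1 + e^{-3.0000}) = 0.9526
P = 0.9526
P(incorrect) = 1 − 0.9526 = 0.0474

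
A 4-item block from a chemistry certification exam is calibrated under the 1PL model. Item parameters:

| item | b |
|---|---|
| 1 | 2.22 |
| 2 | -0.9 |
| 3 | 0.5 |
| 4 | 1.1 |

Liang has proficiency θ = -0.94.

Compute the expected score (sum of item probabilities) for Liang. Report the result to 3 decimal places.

P(θ) = 1 / (1 + exp(−(θ − b)))
P_1 = 1/(1+e^{3.1600}) = 0.0407
P_2 = 1/(1+e^{0.0400}) = 0.4900
P_3 = 1/(1+e^{1.4400}) = 0.1915
P_4 = 1/(1+e^{2.0400}) = 0.1151
E[score] = 0.0407 + 0.4900 + 0.1915 + 0.1151 = 0.8373

0.837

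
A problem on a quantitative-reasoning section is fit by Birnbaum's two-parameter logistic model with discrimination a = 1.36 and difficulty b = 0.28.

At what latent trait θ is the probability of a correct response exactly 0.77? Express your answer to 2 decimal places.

P(θ) = 1 / (1 + exp(−a(θ − b)))
logit = ln(0.7700/0.2300) = 1.2083
θ = b + logit/(a) = 0.28 + 1.2083/1.3600 = 1.1685

1.17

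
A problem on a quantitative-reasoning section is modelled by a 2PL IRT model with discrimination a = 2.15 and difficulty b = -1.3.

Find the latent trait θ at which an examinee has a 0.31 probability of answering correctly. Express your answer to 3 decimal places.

P(θ) = 1 / (1 + exp(−a(θ − b)))
logit = ln(0.3100/0.6900) = -0.8001
θ = b + logit/(a) = -1.3 + (-0.8001)/2.1500 = -1.6721

-1.672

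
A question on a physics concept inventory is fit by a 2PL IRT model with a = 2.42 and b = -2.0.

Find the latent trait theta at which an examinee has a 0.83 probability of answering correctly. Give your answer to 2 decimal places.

P(theta) = 1 / (1 + exp(−a(theta − b)))
logit = ln(0.8300/0.1700) = 1.5856
theta = b + logit/(a) = -2.0 + 1.5856/2.4200 = -1.3448

-1.34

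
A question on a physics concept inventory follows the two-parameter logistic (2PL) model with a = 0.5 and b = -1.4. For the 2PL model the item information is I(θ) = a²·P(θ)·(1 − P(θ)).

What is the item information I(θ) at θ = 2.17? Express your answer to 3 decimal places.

0.031

P = 1/(1+e^{-1.7850}) = 0.8563
P(1−P) = 0.8563 × 0.1437 = 0.1230
I = a² × P(1−P) = 0.5² × 0.1230 = 0.03076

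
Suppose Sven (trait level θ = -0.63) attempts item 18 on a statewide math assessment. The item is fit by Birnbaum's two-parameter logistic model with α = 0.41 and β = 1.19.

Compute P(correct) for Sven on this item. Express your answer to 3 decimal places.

P(θ) = 1 / (1 + exp(−α(θ − β)))
Exponent: 0.41 × (-0.63 − 1.19) = -0.7462
1/(1 + e^{0.7462}) = 0.3216

0.322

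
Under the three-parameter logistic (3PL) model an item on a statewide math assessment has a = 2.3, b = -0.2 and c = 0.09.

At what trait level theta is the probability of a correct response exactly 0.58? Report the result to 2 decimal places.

P(theta) = c + (1 − c) · 1 / (1 + exp(−a(theta − b)))
Remove guessing floor: (0.58 − 0.09)/(1 − 0.09) = 0.5385
logit = ln(0.5385/0.4615) = 0.1542
theta = b + logit/(a) = -0.2 + 0.1542/2.3000 = -0.1330

-0.13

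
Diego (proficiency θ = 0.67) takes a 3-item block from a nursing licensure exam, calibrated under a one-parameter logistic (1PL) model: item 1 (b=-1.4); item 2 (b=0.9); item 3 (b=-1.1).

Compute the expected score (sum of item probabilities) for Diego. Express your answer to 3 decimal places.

2.185

P(θ) = 1 / (1 + exp(−(θ − b)))
P_1 = 1/(1+e^{-2.0700}) = 0.8880
P_2 = 1/(1+e^{0.2300}) = 0.4428
P_3 = 1/(1+e^{-1.7700}) = 0.8545
E[score] = 0.8880 + 0.4428 + 0.8545 = 2.1852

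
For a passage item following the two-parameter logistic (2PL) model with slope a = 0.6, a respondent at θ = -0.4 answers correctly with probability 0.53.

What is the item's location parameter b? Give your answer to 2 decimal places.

-0.60

P(θ) = 1 / (1 + exp(−a(θ − b)))
logit(0.53) = ln(0.53/0.47) = 0.1201
b = θ − logit/(a) = -0.4 − 0.1201/0.6000 = -0.6002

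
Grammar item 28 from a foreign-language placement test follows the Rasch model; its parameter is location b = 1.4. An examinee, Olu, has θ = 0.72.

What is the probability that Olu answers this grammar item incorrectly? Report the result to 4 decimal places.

P(θ) = 1 / (1 + exp(−(θ − b)))
Exponent: (0.72 − 1.4) = -0.6800
1/(1 + e^{0.6800}) = 0.3363
P = 0.3363
P(incorrect) = 1 − 0.3363 = 0.6637

0.6637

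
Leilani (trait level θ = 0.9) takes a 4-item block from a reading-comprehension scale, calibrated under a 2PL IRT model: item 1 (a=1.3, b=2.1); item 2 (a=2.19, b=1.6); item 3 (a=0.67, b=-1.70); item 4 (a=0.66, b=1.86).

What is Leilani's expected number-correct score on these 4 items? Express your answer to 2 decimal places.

1.55

P(θ) = 1 / (1 + exp(−a(θ − b)))
P_1 = 1/(1+e^{1.5600}) = 0.1736
P_2 = 1/(1+e^{1.5330}) = 0.1776
P_3 = 1/(1+e^{-1.7420}) = 0.8509
P_4 = 1/(1+e^{0.6336}) = 0.3467
E[score] = 0.1736 + 0.1776 + 0.8509 + 0.3467 = 1.5488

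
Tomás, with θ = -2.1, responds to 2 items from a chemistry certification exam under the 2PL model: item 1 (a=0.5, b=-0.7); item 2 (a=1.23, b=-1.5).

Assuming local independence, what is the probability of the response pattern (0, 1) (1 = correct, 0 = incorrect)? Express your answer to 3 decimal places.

0.216

P(θ) = 1 / (1 + exp(−a(θ − b)))
P_1 = 1/(1+e^{0.7000}) = 0.3318
P_2 = 1/(1+e^{0.7380}) = 0.3234
L = (1−P_1) × P_2 = 0.6682 × 0.3234 = 0.21612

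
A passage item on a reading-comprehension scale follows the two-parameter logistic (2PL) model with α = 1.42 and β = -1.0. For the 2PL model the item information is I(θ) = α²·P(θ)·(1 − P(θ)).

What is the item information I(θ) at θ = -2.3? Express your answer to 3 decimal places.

P = 1/(1+e^{1.8460}) = 0.1363
P(1−P) = 0.1363 × 0.8637 = 0.1178
I = α² × P(1−P) = 1.42² × 0.1178 = 0.23744

0.237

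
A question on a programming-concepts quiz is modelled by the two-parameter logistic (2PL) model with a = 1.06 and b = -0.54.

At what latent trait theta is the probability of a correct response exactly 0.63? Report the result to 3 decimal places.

-0.038

P(theta) = 1 / (1 + exp(−a(theta − b)))
logit = ln(0.6300/0.3700) = 0.5322
theta = b + logit/(a) = -0.54 + 0.5322/1.0600 = -0.0379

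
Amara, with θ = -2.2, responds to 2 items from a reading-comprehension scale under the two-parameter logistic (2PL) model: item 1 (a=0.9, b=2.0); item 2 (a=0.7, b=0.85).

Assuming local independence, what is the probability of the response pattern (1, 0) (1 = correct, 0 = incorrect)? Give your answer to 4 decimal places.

0.0200

P(θ) = 1 / (1 + exp(−a(θ − b)))
P_1 = 1/(1+e^{3.7800}) = 0.0223
P_2 = 1/(1+e^{2.1350}) = 0.1057
L = P_1 × (1−P_2) = 0.0223 × 0.8943 = 0.01995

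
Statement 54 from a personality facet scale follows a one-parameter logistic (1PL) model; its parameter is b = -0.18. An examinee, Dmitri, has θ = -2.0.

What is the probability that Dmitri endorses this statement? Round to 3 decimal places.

P(θ) = 1 / (1 + exp(−(θ − b)))
Exponent: (-2.0 − (-0.18)) = -1.8200
1/(1 + e^{1.8200}) = 0.1394
P = 0.1394

0.139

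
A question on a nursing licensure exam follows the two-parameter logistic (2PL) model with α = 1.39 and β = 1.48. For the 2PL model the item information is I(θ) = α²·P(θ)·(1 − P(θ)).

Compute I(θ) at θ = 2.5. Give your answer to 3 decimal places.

P = 1/(1+e^{-1.4178}) = 0.8050
P(1−P) = 0.8050 × 0.1950 = 0.1570
I = α² × P(1−P) = 1.39² × 0.1570 = 0.30330

0.303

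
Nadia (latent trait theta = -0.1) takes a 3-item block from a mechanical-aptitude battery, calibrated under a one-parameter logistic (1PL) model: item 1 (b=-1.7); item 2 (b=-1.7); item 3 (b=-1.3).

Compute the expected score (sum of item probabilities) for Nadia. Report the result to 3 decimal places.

P(theta) = 1 / (1 + exp(−(theta − b)))
P_1 = 1/(1+e^{-1.6000}) = 0.8320
P_2 = 1/(1+e^{-1.6000}) = 0.8320
P_3 = 1/(1+e^{-1.2000}) = 0.7685
E[score] = 0.8320 + 0.8320 + 0.7685 = 2.4326

2.433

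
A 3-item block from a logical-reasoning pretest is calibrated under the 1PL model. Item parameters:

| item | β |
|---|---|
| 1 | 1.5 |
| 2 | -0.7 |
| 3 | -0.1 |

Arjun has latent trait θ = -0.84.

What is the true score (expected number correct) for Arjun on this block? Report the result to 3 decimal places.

P(θ) = 1 / (1 + exp(−(θ − β)))
P_1 = 1/(1+e^{2.3400}) = 0.0879
P_2 = 1/(1+e^{0.1400}) = 0.4651
P_3 = 1/(1+e^{0.7400}) = 0.3230
E[score] = 0.0879 + 0.4651 + 0.3230 = 0.8759

0.876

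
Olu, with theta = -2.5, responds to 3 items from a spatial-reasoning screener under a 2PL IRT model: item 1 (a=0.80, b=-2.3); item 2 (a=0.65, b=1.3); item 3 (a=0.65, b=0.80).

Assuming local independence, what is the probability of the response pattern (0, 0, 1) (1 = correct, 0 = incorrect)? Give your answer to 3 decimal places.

P(theta) = 1 / (1 + exp(−a(theta − b)))
P_1 = 1/(1+e^{0.1600}) = 0.4601
P_2 = 1/(1+e^{2.4700}) = 0.0780
P_3 = 1/(1+e^{2.1450}) = 0.1048
L = (1−P_1) × (1−P_2) × P_3 = 0.5399 × 0.9220 × 0.1048 = 0.05217

0.052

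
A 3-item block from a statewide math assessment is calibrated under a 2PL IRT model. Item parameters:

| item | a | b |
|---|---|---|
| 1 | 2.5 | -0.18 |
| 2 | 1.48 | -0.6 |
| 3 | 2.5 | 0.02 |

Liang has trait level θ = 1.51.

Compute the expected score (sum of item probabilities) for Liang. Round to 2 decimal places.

P(θ) = 1 / (1 + exp(−a(θ − b)))
P_1 = 1/(1+e^{-4.2250}) = 0.9856
P_2 = 1/(1+e^{-3.1228}) = 0.9578
P_3 = 1/(1+e^{-3.7250}) = 0.9765
E[score] = 0.9856 + 0.9578 + 0.9765 = 2.9199

2.92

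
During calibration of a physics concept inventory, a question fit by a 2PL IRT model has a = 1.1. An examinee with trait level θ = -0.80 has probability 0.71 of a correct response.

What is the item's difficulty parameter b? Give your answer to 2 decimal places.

P(θ) = 1 / (1 + exp(−a(θ − b)))
logit(0.71) = ln(0.71/0.29) = 0.8954
b = θ − logit/(a) = -0.80 − 0.8954/1.1000 = -1.6140

-1.61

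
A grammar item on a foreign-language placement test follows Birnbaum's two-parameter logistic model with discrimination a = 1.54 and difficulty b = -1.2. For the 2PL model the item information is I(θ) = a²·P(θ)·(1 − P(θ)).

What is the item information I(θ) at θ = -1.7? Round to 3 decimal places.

0.513

P = 1/(1+e^{0.7700}) = 0.3165
P(1−P) = 0.3165 × 0.6835 = 0.2163
I = a² × P(1−P) = 1.54² × 0.2163 = 0.51302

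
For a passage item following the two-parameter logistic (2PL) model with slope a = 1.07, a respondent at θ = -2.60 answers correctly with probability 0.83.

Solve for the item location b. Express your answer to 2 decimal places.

-4.08

P(θ) = 1 / (1 + exp(−a(θ − b)))
logit(0.83) = ln(0.83/0.17) = 1.5856
b = θ − logit/(a) = -2.60 − 1.5856/1.0700 = -4.0819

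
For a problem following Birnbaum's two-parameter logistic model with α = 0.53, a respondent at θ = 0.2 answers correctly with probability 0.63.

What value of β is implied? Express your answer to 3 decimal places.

P(θ) = 1 / (1 + exp(−α(θ − β)))
logit(0.63) = ln(0.63/0.37) = 0.5322
β = θ − logit/(α) = 0.2 − 0.5322/0.5300 = -0.8042

-0.804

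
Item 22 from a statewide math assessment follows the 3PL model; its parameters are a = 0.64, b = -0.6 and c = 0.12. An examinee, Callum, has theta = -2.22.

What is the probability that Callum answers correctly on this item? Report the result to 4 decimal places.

P(theta) = c + (1 − c) · 1 / (1 + exp(−a(theta − b)))
Exponent: 0.64 × (-2.22 − (-0.6)) = -1.0368
1/(1 + e^{1.0368}) = 0.2618
P = 0.12 + 0.88 × 0.2618 = 0.3504

0.3504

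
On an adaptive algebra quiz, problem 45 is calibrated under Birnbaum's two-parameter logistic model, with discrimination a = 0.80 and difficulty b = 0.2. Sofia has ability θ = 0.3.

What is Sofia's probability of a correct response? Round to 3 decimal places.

0.520

P(θ) = 1 / (1 + exp(−a(θ − b)))
Exponent: 0.80 × (0.3 − 0.2) = 0.0800
1/(1 + e^{-0.0800}) = 0.5200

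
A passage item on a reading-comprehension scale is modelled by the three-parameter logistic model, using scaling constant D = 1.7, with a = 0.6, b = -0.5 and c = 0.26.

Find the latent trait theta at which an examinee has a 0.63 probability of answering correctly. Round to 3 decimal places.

P(theta) = c + (1 − c) · 1 / (1 + exp(−D·a(theta − b)))
Remove guessing floor: (0.63 − 0.26)/(1 − 0.26) = 0.5000
logit = ln(0.5000/0.5000) = 0.0000
theta = b + logit/(1.7·a) = -0.5 + 0.0000/1.0200 = -0.5000

-0.500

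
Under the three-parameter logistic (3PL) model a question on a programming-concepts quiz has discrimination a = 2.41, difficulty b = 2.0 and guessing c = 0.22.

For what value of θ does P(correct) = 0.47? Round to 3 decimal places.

1.688

P(θ) = c + (1 − c) · 1 / (1 + exp(−a(θ − b)))
Remove guessing floor: (0.47 − 0.22)/(1 − 0.22) = 0.3205
logit = ln(0.3205/0.6795) = -0.7514
θ = b + logit/(a) = 2.0 + (-0.7514)/2.4100 = 1.6882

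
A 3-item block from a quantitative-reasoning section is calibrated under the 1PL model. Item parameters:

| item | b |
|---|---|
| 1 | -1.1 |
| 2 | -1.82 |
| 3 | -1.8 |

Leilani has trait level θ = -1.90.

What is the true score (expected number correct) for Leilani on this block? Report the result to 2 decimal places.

P(θ) = 1 / (1 + exp(−(θ − b)))
P_1 = 1/(1+e^{0.8000}) = 0.3100
P_2 = 1/(1+e^{0.0800}) = 0.4800
P_3 = 1/(1+e^{0.1000}) = 0.4750
E[score] = 0.3100 + 0.4800 + 0.4750 = 1.2651

1.27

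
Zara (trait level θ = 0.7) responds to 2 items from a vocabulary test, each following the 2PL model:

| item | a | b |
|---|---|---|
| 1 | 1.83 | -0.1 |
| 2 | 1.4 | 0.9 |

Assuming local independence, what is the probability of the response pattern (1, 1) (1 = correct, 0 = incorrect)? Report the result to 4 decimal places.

0.3496

P(θ) = 1 / (1 + exp(−a(θ − b)))
P_1 = 1/(1+e^{-1.4640}) = 0.8121
P_2 = 1/(1+e^{0.2800}) = 0.4305
L = P_1 × P_2 = 0.8121 × 0.4305 = 0.34959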